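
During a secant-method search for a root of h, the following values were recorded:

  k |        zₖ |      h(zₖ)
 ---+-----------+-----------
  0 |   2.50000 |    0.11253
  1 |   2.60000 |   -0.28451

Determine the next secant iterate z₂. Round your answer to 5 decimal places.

z₂ = 2.60000 − (-0.28451)·(2.60000 − 2.50000) / (-0.28451 − 0.11253)
   = 2.60000 − (-0.0284510)/(-0.3970400) = 2.5283422

2.52834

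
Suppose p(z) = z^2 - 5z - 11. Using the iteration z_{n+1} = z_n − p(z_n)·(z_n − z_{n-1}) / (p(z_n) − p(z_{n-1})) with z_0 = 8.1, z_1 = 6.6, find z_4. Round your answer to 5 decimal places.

p(8.1) = 14.1100000, p(6.6) = -0.4400000
z_2 = 6.6000000 − (-0.4400000)·(6.6000000 − 8.1000000) / (-0.4400000 − 14.1100000) = 6.6000000 − (0.6600000)/(-14.5500000) = 6.6453608
p(6.6453608) = -0.0659836
z_3 = 6.6453608 − (-0.0659836)·(6.6453608 − 6.6000000) / (-0.0659836 − (-0.4400000)) = 6.6453608 − (-0.0029931)/(0.3740164) = 6.6533633
p(6.6533633) = 0.0004270
z_4 = 6.6533633 − 0.0004270·(6.6533633 − 6.6453608) / (0.0004270 − (-0.0659836)) = 6.6533633 − (0.0000034)/(0.0664107) = 6.6533119

6.65331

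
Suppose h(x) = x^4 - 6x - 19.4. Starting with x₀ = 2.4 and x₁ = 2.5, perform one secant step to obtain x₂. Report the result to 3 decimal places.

h(2.4) = -0.62240, h(2.5) = 4.66250
x₂ = 2.50000 − 4.66250·(2.50000 − 2.40000) / (4.66250 − (-0.62240)) = 2.50000 − (0.46625)/(5.28490) = 2.41178

2.412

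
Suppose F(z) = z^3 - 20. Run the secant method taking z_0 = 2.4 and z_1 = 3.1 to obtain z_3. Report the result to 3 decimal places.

F(2.4) = -6.17600, F(3.1) = 9.79100
z_2 = 3.10000 − 9.79100·(3.10000 − 2.40000) / (9.79100 − (-6.17600)) = 3.10000 − (6.85370)/(15.96700) = 2.67076
F(2.67076) = -0.94961
z_3 = 2.67076 − (-0.94961)·(2.67076 − 3.10000) / (-0.94961 − 9.79100) = 2.67076 − (0.40761)/(-10.74061) = 2.70871

2.709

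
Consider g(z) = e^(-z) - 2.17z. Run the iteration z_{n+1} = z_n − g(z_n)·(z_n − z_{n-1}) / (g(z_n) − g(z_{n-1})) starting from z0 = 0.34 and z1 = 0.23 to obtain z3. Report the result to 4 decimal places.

0.3310

g(0.34) = -0.026030, g(0.23) = 0.295434
z2 = 0.230000 − 0.295434·(0.230000 − 0.340000) / (0.295434 − (-0.026030)) = 0.230000 − (-0.032498)/(0.321463) = 0.331093
g(0.331093) = -0.000334
z3 = 0.331093 − (-0.000334)·(0.331093 − 0.230000) / (-0.000334 − 0.295434) = 0.331093 − (-0.000034)/(-0.295767) = 0.330979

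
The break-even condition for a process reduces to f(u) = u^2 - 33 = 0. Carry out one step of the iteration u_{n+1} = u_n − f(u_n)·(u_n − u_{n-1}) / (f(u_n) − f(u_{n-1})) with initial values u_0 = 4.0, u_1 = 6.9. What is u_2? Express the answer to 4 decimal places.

5.5596

f(4.0) = -17.000000, f(6.9) = 14.610000
u_2 = 6.900000 − 14.610000·(6.900000 − 4.000000) / (14.610000 − (-17.000000)) = 6.900000 − (42.369000)/(31.610000) = 5.559633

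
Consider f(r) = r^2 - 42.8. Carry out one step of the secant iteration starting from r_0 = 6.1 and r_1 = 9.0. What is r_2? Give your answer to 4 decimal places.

6.4702

f(6.1) = -5.590000, f(9.0) = 38.200000
r_2 = 9.000000 − 38.200000·(9.000000 − 6.100000) / (38.200000 − (-5.590000)) = 9.000000 − (110.780000)/(43.790000) = 6.470199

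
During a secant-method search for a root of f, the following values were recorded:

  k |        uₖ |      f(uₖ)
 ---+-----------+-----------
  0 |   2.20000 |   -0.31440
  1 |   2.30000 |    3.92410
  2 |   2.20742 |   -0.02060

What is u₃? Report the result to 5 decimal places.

u₃ = 2.20742 − (-0.02060)·(2.20742 − 2.30000) / (-0.02060 − 3.92410)
   = 2.20742 − (0.0019071)/(-3.9447000) = 2.2079035

2.20790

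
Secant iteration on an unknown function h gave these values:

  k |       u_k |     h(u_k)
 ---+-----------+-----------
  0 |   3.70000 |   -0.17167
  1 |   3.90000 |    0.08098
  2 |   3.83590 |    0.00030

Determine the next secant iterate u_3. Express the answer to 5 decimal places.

3.83566

u_3 = 3.83590 − 0.00030·(3.83590 − 3.90000) / (0.00030 − 0.08098)
   = 3.83590 − (-0.0000192)/(-0.0806800) = 3.8356617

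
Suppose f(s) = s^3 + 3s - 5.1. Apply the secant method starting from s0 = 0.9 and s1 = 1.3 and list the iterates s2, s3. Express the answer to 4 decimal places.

1.1505, 1.1672

f(0.9) = -1.671000, f(1.3) = 0.997000
s2 = 1.300000 − 0.997000·(1.300000 − 0.900000) / (0.997000 − (-1.671000)) = 1.300000 − (0.398800)/(2.668000) = 1.150525
f(1.150525) = -0.125468
s3 = 1.150525 − (-0.125468)·(1.150525 − 1.300000) / (-0.125468 − 0.997000) = 1.150525 − (0.018754)/(-1.122468) = 1.167233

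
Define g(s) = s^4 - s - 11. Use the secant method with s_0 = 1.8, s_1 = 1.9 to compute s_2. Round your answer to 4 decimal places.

g(1.8) = -2.302400, g(1.9) = 0.132100
s_2 = 1.900000 − 0.132100·(1.900000 − 1.800000) / (0.132100 − (-2.302400)) = 1.900000 − (0.013210)/(2.434500) = 1.894574

1.8946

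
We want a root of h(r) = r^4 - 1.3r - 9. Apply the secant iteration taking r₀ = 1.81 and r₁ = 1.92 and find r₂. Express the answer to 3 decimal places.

h(1.81) = -0.62017, h(1.92) = 2.09354
r₂ = 1.92000 − 2.09354·(1.92000 − 1.81000) / (2.09354 − (-0.62017)) = 1.92000 − (0.23029)/(2.71371) = 1.83514

1.835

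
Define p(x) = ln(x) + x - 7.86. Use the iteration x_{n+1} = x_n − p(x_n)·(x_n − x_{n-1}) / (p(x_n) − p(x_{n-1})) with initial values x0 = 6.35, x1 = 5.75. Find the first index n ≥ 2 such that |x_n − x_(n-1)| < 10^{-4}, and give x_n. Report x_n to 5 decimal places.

n = 4, x_n = 6.05853

p(6.35) = 0.3384548, p(5.75) = -0.3608001
x2 = 5.7500000 − (-0.3608001)·(-0.6000000)/(-0.6992550) = 6.0595868;  |Δ| = 0.3095868
p(6.0595868) = 0.0012284
x3 = 6.0595868 − 0.0012284·(0.3095868)/(0.3620285) = 6.0585363;  |Δ| = 0.0010504
p(6.0585363) = 0.0000046
x4 = 6.0585363 − 0.0000046·(-0.0010504)/(-0.0012238) = 6.0585324;  |Δ| = 0.0000039
|x4 − x3| = 0.0000039 < 10^{-4}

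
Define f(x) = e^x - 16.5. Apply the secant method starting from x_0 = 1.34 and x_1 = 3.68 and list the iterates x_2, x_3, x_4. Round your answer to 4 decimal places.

2.1682, 2.5477, 2.8978

f(1.34) = -12.680956, f(3.68) = 23.146394
x_2 = 3.680000 − 23.146394·(3.680000 − 1.340000) / (23.146394 − (-12.680956)) = 3.680000 − (54.162562)/(35.827351) = 2.168234
f(2.168234) = -7.757167
x_3 = 2.168234 − (-7.757167)·(2.168234 − 3.680000) / (-7.757167 − 23.146394) = 2.168234 − (11.727020)/(-30.903561) = 2.547706
f(2.547706) = -3.722246
x_4 = 2.547706 − (-3.722246)·(2.547706 − 2.168234) / (-3.722246 − (-7.757167)) = 2.547706 − (-1.412486)/(4.034922) = 2.897771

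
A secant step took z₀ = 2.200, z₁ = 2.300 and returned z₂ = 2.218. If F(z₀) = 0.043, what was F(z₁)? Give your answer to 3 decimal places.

The secant line through (2.200, 0.043) and (2.300, F(z₁)) crosses zero at z₂ = 2.218.
So (2.200, 0.043), (2.300, F(z₁)), (2.218, 0) are collinear:
F(z₁) = 0.043 · (2.300 − 2.218) / (2.200 − 2.218) = 0.043 · (0.08200)/(-0.01800) = -0.19589

-0.196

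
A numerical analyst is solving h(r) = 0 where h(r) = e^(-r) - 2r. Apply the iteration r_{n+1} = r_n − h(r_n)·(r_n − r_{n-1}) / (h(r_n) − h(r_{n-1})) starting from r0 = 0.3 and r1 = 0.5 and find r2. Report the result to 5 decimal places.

0.35271

h(0.3) = 0.1408182, h(0.5) = -0.3934693
r2 = 0.5000000 − (-0.3934693)·(0.5000000 − 0.3000000) / (-0.3934693 − 0.1408182) = 0.5000000 − (-0.0786939)/(-0.5342876) = 0.3527125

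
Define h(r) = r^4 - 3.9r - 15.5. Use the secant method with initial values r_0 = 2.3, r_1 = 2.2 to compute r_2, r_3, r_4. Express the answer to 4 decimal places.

h(2.3) = 3.514100, h(2.2) = -0.654400
r_2 = 2.200000 − (-0.654400)·(2.200000 − 2.300000) / (-0.654400 − 3.514100) = 2.200000 − (0.065440)/(-4.168500) = 2.215699
h(2.215699) = -0.039795
r_3 = 2.215699 − (-0.039795)·(2.215699 − 2.200000) / (-0.039795 − (-0.654400)) = 2.215699 − (-0.000625)/(0.614605) = 2.216715
h(2.216715) = 0.000498
r_4 = 2.216715 − 0.000498·(2.216715 − 2.215699) / (0.000498 − (-0.039795)) = 2.216715 − (0.000001)/(0.040293) = 2.216703

2.2157, 2.2167, 2.2167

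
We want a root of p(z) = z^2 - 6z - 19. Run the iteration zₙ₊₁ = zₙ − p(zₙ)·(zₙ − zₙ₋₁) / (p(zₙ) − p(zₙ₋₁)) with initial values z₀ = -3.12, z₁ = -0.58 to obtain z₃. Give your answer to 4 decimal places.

p(-3.12) = 9.454400, p(-0.58) = -15.183600
z₂ = -0.580000 − (-15.183600)·(-0.580000 − (-3.120000)) / (-15.183600 − 9.454400) = -0.580000 − (-38.566344)/(-24.638000) = -2.145320
p(-2.145320) = -1.525686
z₃ = -2.145320 − (-1.525686)·(-2.145320 − (-0.580000)) / (-1.525686 − (-15.183600)) = -2.145320 − (2.388187)/(13.657914) = -2.320177

-2.3202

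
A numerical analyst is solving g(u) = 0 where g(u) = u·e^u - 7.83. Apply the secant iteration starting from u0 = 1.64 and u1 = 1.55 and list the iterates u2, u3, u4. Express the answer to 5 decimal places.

1.59120, 1.59264, 1.59260

g(1.64) = 0.6244780, g(1.55) = -0.5272212
u2 = 1.5500000 − (-0.5272212)·(1.5500000 − 1.6400000) / (-0.5272212 − 0.6244780) = 1.5500000 − (0.0474499)/(-1.1516992) = 1.5911999
g(1.5911999) = -0.0177868
u3 = 1.5911999 − (-0.0177868)·(1.5911999 − 1.5500000) / (-0.0177868 − (-0.5272212)) = 1.5911999 − (-0.0007328)/(0.5094345) = 1.5926384
g(1.5926384) = 0.0005317
u4 = 1.5926384 − 0.0005317·(1.5926384 − 1.5911999) / (0.0005317 − (-0.0177868)) = 1.5926384 − (0.0000008)/(0.0183184) = 1.5925966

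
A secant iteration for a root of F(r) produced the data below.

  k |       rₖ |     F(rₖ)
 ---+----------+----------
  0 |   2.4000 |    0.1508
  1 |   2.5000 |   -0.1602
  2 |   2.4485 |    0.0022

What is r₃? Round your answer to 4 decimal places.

2.4492

r₃ = 2.4485 − 0.0022·(2.4485 − 2.5000) / (0.0022 − (-0.1602))
   = 2.4485 − (-0.000113)/(0.162400) = 2.449198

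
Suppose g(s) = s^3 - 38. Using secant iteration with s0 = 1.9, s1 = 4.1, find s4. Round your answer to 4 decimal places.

g(1.9) = -31.141000, g(4.1) = 30.921000
s2 = 4.100000 − 30.921000·(4.100000 − 1.900000) / (30.921000 − (-31.141000)) = 4.100000 − (68.026200)/(62.062000) = 3.003899
g(3.003899) = -10.894581
s3 = 3.003899 − (-10.894581)·(3.003899 − 4.100000) / (-10.894581 − 30.921000) = 3.003899 − (11.941558)/(-41.815581) = 3.289476
g(3.289476) = -2.405721
s4 = 3.289476 − (-2.405721)·(3.289476 − 3.003899) / (-2.405721 − (-10.894581)) = 3.289476 − (-0.687018)/(8.488860) = 3.370408

3.3704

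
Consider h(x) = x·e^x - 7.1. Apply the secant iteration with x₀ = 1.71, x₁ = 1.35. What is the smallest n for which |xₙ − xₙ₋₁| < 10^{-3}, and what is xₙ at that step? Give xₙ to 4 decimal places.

n = 5, xₙ = 1.5329

h(1.71) = 2.354524, h(1.35) = -1.892476
x₂ = 1.350000 − (-1.892476)·(-0.360000)/(-4.247000) = 1.510417;  |Δ| = 0.160417
h(1.510417) = -0.259896
x₃ = 1.510417 − (-0.259896)·(0.160417)/(1.632579) = 1.535954;  |Δ| = 0.025537
h(1.535954) = 0.035672
x₄ = 1.535954 − 0.035672·(0.025537)/(0.295569) = 1.532872;  |Δ| = 0.003082
h(1.532872) = -0.000562
x₅ = 1.532872 − (-0.000562)·(-0.003082)/(-0.036234) = 1.532920;  |Δ| = 0.000048
|x₅ − x₄| = 0.000048 < 10^{-3}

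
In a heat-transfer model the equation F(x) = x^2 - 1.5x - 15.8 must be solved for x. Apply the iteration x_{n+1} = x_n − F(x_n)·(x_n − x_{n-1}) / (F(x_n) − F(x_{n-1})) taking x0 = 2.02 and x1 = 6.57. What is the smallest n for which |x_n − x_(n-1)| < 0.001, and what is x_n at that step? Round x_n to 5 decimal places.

F(2.02) = -14.7496000, F(6.57) = 17.5099000
x2 = 6.5700000 − 17.5099000·(4.5500000)/(32.2595000) = 4.1003385;  |Δ| = 2.4696615
F(4.1003385) = -5.1377319
x3 = 4.1003385 − (-5.1377319)·(-2.4696615)/(-22.6476319) = 4.6605939;  |Δ| = 0.5602554
F(4.6605939) = -1.0697551
x4 = 4.6605939 − (-1.0697551)·(0.5602554)/(4.0679768) = 4.8079242;  |Δ| = 0.1473303
F(4.8079242) = 0.1042488
x5 = 4.8079242 − 0.1042488·(0.1473303)/(1.1740039) = 4.7948416;  |Δ| = 0.0130826
F(4.7948416) = -0.0017563
x6 = 4.7948416 − (-0.0017563)·(-0.0130826)/(-0.1060051) = 4.7950584;  |Δ| = 0.0002168
|x6 − x5| = 0.0002168 < 0.001

n = 6, x_n = 4.79506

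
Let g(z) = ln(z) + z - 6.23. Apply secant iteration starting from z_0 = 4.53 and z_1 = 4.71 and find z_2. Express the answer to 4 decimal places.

4.6856

g(4.53) = -0.189278, g(4.71) = 0.029688
z_2 = 4.710000 − 0.029688·(4.710000 − 4.530000) / (0.029688 − (-0.189278)) = 4.710000 − (0.005344)/(0.218966) = 4.685595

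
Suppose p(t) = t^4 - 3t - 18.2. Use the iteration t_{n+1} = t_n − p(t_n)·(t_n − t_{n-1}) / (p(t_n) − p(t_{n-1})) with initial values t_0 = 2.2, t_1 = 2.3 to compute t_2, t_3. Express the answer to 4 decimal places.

p(2.2) = -1.374400, p(2.3) = 2.884100
t_2 = 2.300000 − 2.884100·(2.300000 − 2.200000) / (2.884100 − (-1.374400)) = 2.300000 − (0.288410)/(4.258500) = 2.232274
p(2.232274) = -0.066051
t_3 = 2.232274 − (-0.066051)·(2.232274 − 2.300000) / (-0.066051 − 2.884100) = 2.232274 − (0.004473)/(-2.950151) = 2.233791

2.2323, 2.2338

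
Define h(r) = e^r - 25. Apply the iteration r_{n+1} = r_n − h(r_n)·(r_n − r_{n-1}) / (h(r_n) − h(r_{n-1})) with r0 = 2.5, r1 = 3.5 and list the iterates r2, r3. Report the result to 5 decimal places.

3.11231, 3.20437

h(2.5) = -12.8175060, h(3.5) = 8.1154520
r2 = 3.5000000 − 8.1154520·(3.5000000 − 2.5000000) / (8.1154520 − (-12.8175060)) = 3.5000000 − (8.1154520)/(20.9329580) = 3.1123122
h(3.1123122) = -2.5270532
r3 = 3.1123122 − (-2.5270532)·(3.1123122 − 3.5000000) / (-2.5270532 − 8.1154520) = 3.1123122 − (0.9797076)/(-10.6425051) = 3.2043683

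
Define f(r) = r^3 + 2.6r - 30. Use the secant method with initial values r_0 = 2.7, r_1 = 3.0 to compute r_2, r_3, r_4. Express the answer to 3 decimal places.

2.822, 2.829, 2.829

f(2.7) = -3.29700, f(3.0) = 4.80000
r_2 = 3.00000 − 4.80000·(3.00000 − 2.70000) / (4.80000 − (-3.29700)) = 3.00000 − (1.44000)/(8.09700) = 2.82216
f(2.82216) = -0.18514
r_3 = 2.82216 − (-0.18514)·(2.82216 − 3.00000) / (-0.18514 − 4.80000) = 2.82216 − (0.03293)/(-4.98514) = 2.82876
f(2.82876) = -0.00978
r_4 = 2.82876 − (-0.00978)·(2.82876 − 2.82216) / (-0.00978 − (-0.18514)) = 2.82876 − (-0.00006)/(0.17536) = 2.82913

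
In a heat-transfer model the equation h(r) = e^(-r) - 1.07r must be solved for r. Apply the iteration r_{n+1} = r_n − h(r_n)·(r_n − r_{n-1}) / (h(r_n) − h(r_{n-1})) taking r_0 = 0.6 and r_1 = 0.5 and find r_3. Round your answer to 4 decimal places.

0.5430

h(0.6) = -0.093188, h(0.5) = 0.071531
r_2 = 0.500000 − 0.071531·(0.500000 − 0.600000) / (0.071531 − (-0.093188)) = 0.500000 − (-0.007153)/(0.164719) = 0.543426
h(0.543426) = -0.000710
r_3 = 0.543426 − (-0.000710)·(0.543426 − 0.500000) / (-0.000710 − 0.071531) = 0.543426 − (-0.000031)/(-0.072241) = 0.542999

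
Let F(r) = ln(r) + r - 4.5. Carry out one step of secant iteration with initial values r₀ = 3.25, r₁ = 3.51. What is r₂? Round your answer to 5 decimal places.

F(3.25) = -0.0713450, F(3.51) = 0.2656160
r₂ = 3.5100000 − 0.2656160·(3.5100000 − 3.2500000) / (0.2656160 − (-0.0713450)) = 3.5100000 − (0.0690602)/(0.3369610) = 3.3050500

3.30505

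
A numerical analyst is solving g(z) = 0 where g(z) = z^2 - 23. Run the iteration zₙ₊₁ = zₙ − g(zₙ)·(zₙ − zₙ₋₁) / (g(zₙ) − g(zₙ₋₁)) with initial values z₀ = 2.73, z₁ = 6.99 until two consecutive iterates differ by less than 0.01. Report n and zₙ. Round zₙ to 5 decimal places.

n = 5, zₙ = 4.79579

g(2.73) = -15.5471000, g(6.99) = 25.8601000
z₂ = 6.9900000 − 25.8601000·(4.2600000)/(41.4072000) = 4.3294959;  |Δ| = 2.6605041
g(4.3294959) = -4.2554654
z₃ = 4.3294959 − (-4.2554654)·(-2.6605041)/(-30.1155654) = 4.7054371;  |Δ| = 0.3759412
g(4.7054371) = -0.8588614
z₄ = 4.7054371 − (-0.8588614)·(0.3759412)/(3.3966040) = 4.8004972;  |Δ| = 0.0950601
g(4.8004972) = 0.0447734
z₅ = 4.8004972 − 0.0447734·(0.0950601)/(0.9036348) = 4.7957872;  |Δ| = 0.0047100
|z₅ − z₄| = 0.0047100 < 0.01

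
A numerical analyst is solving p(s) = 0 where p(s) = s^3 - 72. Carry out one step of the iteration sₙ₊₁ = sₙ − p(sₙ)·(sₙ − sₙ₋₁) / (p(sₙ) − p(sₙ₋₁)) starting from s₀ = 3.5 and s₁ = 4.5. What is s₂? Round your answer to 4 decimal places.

p(3.5) = -29.125000, p(4.5) = 19.125000
s₂ = 4.500000 − 19.125000·(4.500000 − 3.500000) / (19.125000 − (-29.125000)) = 4.500000 − (19.125000)/(48.250000) = 4.103627

4.1036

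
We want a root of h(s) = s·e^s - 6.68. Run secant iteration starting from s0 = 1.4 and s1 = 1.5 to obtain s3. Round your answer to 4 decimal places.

1.4962

h(1.4) = -1.002720, h(1.5) = 0.042534
s2 = 1.500000 − 0.042534·(1.500000 − 1.400000) / (0.042534 − (-1.002720)) = 1.500000 − (0.004253)/(1.045254) = 1.495931
h(1.495931) = -0.002929
s3 = 1.495931 − (-0.002929)·(1.495931 − 1.500000) / (-0.002929 − 0.042534) = 1.495931 − (0.000012)/(-0.045463) = 1.496193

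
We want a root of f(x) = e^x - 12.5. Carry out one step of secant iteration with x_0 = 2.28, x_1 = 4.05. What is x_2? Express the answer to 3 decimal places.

f(2.28) = -2.72332, f(4.05) = 44.89746
x_2 = 4.05000 − 44.89746·(4.05000 − 2.28000) / (44.89746 − (-2.72332)) = 4.05000 − (79.46850)/(47.62078) = 2.38122

2.381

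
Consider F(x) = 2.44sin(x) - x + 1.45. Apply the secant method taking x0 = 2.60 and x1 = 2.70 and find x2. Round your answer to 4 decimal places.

F(2.60) = 0.107823, F(2.70) = -0.207193
x2 = 2.700000 − (-0.207193)·(2.700000 − 2.600000) / (-0.207193 − 0.107823) = 2.700000 − (-0.020719)/(-0.315016) = 2.634228

2.6342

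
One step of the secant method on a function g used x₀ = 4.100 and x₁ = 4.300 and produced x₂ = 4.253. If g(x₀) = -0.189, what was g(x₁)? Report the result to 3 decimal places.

The secant line through (4.100, -0.189) and (4.300, g(x₁)) crosses zero at x₂ = 4.253.
So (4.100, -0.189), (4.300, g(x₁)), (4.253, 0) are collinear:
g(x₁) = -0.189 · (4.300 − 4.253) / (4.100 − 4.253) = -0.189 · (0.04700)/(-0.15300) = 0.05806

0.058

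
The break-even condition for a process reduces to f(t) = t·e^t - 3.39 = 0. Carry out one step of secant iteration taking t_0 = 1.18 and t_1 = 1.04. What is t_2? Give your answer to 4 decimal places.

1.1098

f(1.18) = 0.450162, f(1.04) = -0.447614
t_2 = 1.040000 − (-0.447614)·(1.040000 − 1.180000) / (-0.447614 − 0.450162) = 1.040000 − (0.062666)/(-0.897776) = 1.109801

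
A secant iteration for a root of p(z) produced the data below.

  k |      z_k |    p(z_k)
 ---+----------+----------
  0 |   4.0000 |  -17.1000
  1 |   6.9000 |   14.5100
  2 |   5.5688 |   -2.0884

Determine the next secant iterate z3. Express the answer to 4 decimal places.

5.7363

z3 = 5.5688 − (-2.0884)·(5.5688 − 6.9000) / (-2.0884 − 14.5100)
   = 5.5688 − (2.780078)/(-16.598400) = 5.736291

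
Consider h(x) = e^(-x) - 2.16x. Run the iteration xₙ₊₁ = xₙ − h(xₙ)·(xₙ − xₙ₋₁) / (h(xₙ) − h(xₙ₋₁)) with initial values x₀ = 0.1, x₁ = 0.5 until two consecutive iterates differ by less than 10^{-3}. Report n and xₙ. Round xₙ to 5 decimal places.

h(0.1) = 0.6888374, h(0.5) = -0.4734693
x₂ = 0.5000000 − (-0.4734693)·(0.4000000)/(-1.1623068) = 0.3370587;  |Δ| = 0.1629413
h(0.3370587) = -0.0141800
x₃ = 0.3370587 − (-0.0141800)·(-0.1629413)/(0.4592894) = 0.3320281;  |Δ| = 0.0050306
h(0.3320281) = 0.0002864
x₄ = 0.3320281 − 0.0002864·(-0.0050306)/(0.0144663) = 0.3321277;  |Δ| = 0.0000996
|x₄ − x₃| = 0.0000996 < 10^{-3}

n = 4, xₙ = 0.33213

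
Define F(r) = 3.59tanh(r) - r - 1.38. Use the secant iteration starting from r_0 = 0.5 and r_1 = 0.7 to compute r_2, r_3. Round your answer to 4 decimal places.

F(0.5) = -0.220999, F(0.7) = 0.089680
r_2 = 0.700000 − 0.089680·(0.700000 − 0.500000) / (0.089680 − (-0.220999)) = 0.700000 − (0.017936)/(0.310680) = 0.642268
F(0.642268) = 0.011259
r_3 = 0.642268 − 0.011259·(0.642268 − 0.700000) / (0.011259 − 0.089680) = 0.642268 − (-0.000650)/(-0.078422) = 0.633980

0.6423, 0.6340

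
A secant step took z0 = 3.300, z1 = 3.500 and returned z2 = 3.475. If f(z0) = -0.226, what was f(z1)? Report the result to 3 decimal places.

The secant line through (3.300, -0.226) and (3.500, f(z1)) crosses zero at z2 = 3.475.
So (3.300, -0.226), (3.500, f(z1)), (3.475, 0) are collinear:
f(z1) = -0.226 · (3.500 − 3.475) / (3.300 − 3.475) = -0.226 · (0.02500)/(-0.17500) = 0.03229

0.032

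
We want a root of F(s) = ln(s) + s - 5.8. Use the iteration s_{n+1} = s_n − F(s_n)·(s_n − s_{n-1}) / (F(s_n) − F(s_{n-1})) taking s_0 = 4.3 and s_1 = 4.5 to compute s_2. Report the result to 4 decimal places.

4.3337

F(4.3) = -0.041385, F(4.5) = 0.204077
s_2 = 4.500000 − 0.204077·(4.500000 − 4.300000) / (0.204077 − (-0.041385)) = 4.500000 − (0.040815)/(0.245462) = 4.333720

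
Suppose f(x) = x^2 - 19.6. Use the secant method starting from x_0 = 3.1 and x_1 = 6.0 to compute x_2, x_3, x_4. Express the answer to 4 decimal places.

4.1978, 4.3918, 4.4281

f(3.1) = -9.990000, f(6.0) = 16.400000
x_2 = 6.000000 − 16.400000·(6.000000 − 3.100000) / (16.400000 − (-9.990000)) = 6.000000 − (47.560000)/(26.390000) = 4.197802
f(4.197802) = -1.978457
x_3 = 4.197802 − (-1.978457)·(4.197802 − 6.000000) / (-1.978457 − 16.400000) = 4.197802 − (3.565570)/(-18.378457) = 4.391810
f(4.391810) = -0.312002
x_4 = 4.391810 − (-0.312002)·(4.391810 − 4.197802) / (-0.312002 − (-1.978457)) = 4.391810 − (-0.060531)/(1.666455) = 4.428134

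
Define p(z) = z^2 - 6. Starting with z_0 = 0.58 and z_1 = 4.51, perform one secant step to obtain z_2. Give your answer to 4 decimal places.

1.6927

p(0.58) = -5.663600, p(4.51) = 14.340100
z_2 = 4.510000 − 14.340100·(4.510000 − 0.580000) / (14.340100 − (-5.663600)) = 4.510000 − (56.356593)/(20.003700) = 1.692692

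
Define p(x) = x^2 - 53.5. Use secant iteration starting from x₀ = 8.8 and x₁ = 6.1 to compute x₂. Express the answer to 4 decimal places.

7.1933

p(8.8) = 23.940000, p(6.1) = -16.290000
x₂ = 6.100000 − (-16.290000)·(6.100000 − 8.800000) / (-16.290000 − 23.940000) = 6.100000 − (43.983000)/(-40.230000) = 7.193289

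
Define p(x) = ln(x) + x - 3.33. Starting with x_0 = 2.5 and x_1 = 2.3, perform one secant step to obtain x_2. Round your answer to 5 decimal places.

p(2.5) = 0.0862907, p(2.3) = -0.1970909
x_2 = 2.3000000 − (-0.1970909)·(2.3000000 − 2.5000000) / (-0.1970909 − 0.0862907) = 2.3000000 − (0.0394182)/(-0.2833816) = 2.4390993

2.43910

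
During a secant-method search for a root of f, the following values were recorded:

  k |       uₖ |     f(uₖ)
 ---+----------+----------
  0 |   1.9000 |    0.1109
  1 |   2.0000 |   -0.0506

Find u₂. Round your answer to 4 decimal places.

u₂ = 2.0000 − (-0.0506)·(2.0000 − 1.9000) / (-0.0506 − 0.1109)
   = 2.0000 − (-0.005060)/(-0.161500) = 1.968669

1.9687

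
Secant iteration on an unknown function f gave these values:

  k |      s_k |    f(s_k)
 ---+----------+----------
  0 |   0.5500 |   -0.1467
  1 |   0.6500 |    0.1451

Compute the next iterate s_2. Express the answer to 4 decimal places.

s_2 = 0.6500 − 0.1451·(0.6500 − 0.5500) / (0.1451 − (-0.1467))
   = 0.6500 − (0.014510)/(0.291800) = 0.600274

0.6003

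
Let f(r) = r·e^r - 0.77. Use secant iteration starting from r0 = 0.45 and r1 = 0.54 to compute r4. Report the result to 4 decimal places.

0.4776

f(0.45) = -0.064260, f(0.54) = 0.156644
r2 = 0.540000 − 0.156644·(0.540000 − 0.450000) / (0.156644 − (-0.064260)) = 0.540000 − (0.014098)/(0.220903) = 0.476180
f(0.476180) = -0.003391
r3 = 0.476180 − (-0.003391)·(0.476180 − 0.540000) / (-0.003391 − 0.156644) = 0.476180 − (0.000216)/(-0.160034) = 0.477533
f(0.477533) = -0.000174
r4 = 0.477533 − (-0.000174)·(0.477533 − 0.476180) / (-0.000174 − (-0.003391)) = 0.477533 − (0.000000)/(0.003217) = 0.477606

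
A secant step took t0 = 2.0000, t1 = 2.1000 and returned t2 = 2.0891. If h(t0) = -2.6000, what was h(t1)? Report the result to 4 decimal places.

0.3181

The secant line through (2.0000, -2.6000) and (2.1000, h(t1)) crosses zero at t2 = 2.0891.
So (2.0000, -2.6000), (2.1000, h(t1)), (2.0891, 0) are collinear:
h(t1) = -2.6000 · (2.1000 − 2.0891) / (2.0000 − 2.0891) = -2.6000 · (0.010900)/(-0.089100) = 0.318070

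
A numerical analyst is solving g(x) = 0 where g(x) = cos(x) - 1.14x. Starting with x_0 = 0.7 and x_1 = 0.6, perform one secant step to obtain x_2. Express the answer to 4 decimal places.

g(0.7) = -0.033158, g(0.6) = 0.141336
x_2 = 0.600000 − 0.141336·(0.600000 − 0.700000) / (0.141336 − (-0.033158)) = 0.600000 − (-0.014134)/(0.174493) = 0.680998

0.6810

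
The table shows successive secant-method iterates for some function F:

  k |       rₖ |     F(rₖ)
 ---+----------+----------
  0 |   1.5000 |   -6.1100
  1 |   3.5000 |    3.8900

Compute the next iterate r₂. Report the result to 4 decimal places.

2.7220

r₂ = 3.5000 − 3.8900·(3.5000 − 1.5000) / (3.8900 − (-6.1100))
   = 3.5000 − (7.780000)/(10.000000) = 2.722000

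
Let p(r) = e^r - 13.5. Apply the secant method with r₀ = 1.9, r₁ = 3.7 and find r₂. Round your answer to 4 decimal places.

p(1.9) = -6.814106, p(3.7) = 26.947304
r₂ = 3.700000 − 26.947304·(3.700000 − 1.900000) / (26.947304 − (-6.814106)) = 3.700000 − (48.505148)/(33.761410) = 2.263296

2.2633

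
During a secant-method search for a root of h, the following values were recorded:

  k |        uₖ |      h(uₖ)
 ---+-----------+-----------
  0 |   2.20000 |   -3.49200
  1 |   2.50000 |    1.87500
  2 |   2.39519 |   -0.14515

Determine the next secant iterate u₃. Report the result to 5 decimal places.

u₃ = 2.39519 − (-0.14515)·(2.39519 − 2.50000) / (-0.14515 − 1.87500)
   = 2.39519 − (0.0152132)/(-2.0201500) = 2.4027207

2.40272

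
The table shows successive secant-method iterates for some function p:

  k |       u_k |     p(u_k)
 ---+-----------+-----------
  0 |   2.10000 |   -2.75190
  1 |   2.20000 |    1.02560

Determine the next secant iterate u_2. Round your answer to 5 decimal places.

2.17285

u_2 = 2.20000 − 1.02560·(2.20000 − 2.10000) / (1.02560 − (-2.75190))
   = 2.20000 − (0.1025600)/(3.7775000) = 2.1728498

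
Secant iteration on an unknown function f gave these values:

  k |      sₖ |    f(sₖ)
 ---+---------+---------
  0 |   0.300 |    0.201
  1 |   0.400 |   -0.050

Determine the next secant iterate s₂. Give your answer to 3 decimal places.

s₂ = 0.400 − (-0.050)·(0.400 − 0.300) / (-0.050 − 0.201)
   = 0.400 − (-0.00500)/(-0.25100) = 0.38008

0.380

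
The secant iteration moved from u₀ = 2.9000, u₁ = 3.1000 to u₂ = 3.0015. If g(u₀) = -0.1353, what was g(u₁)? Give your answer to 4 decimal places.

The secant line through (2.9000, -0.1353) and (3.1000, g(u₁)) crosses zero at u₂ = 3.0015.
So (2.9000, -0.1353), (3.1000, g(u₁)), (3.0015, 0) are collinear:
g(u₁) = -0.1353 · (3.1000 − 3.0015) / (2.9000 − 3.0015) = -0.1353 · (0.098500)/(-0.101500) = 0.131301

0.1313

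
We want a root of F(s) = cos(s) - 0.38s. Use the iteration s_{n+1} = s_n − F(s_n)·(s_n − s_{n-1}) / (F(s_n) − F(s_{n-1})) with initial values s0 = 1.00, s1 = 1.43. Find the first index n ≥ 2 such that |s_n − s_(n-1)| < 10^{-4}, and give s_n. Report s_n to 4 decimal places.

F(1.00) = 0.160302, F(1.43) = -0.403068
s2 = 1.430000 − (-0.403068)·(0.430000)/(-0.563371) = 1.122353;  |Δ| = 0.307647
F(1.122353) = 0.007069
s3 = 1.122353 − 0.007069·(-0.307647)/(0.410138) = 1.127656;  |Δ| = 0.005303
F(1.127656) = 0.000270
s4 = 1.127656 − 0.000270·(0.005303)/(-0.006800) = 1.127866;  |Δ| = 0.000210
F(1.127866) = 0.000000
s5 = 1.127866 − 0.000000·(0.000210)/(-0.000270) = 1.127866;  |Δ| = 0.000000
|s5 − s4| = 0.000000 < 10^{-4}

n = 5, s_n = 1.1279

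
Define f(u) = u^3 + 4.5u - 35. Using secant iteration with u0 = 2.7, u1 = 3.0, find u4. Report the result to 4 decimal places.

2.8159

f(2.7) = -3.167000, f(3.0) = 5.500000
u2 = 3.000000 − 5.500000·(3.000000 − 2.700000) / (5.500000 − (-3.167000)) = 3.000000 − (1.650000)/(8.667000) = 2.809623
f(2.809623) = -0.177593
u3 = 2.809623 − (-0.177593)·(2.809623 − 3.000000) / (-0.177593 − 5.500000) = 2.809623 − (0.033810)/(-5.677593) = 2.815578
f(2.815578) = -0.009472
u4 = 2.815578 − (-0.009472)·(2.815578 − 2.809623) / (-0.009472 − (-0.177593)) = 2.815578 − (-0.000056)/(0.168121) = 2.815913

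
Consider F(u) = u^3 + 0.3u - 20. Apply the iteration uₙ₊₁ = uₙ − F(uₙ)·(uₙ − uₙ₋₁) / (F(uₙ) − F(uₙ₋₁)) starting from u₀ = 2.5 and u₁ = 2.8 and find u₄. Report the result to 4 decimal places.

2.6776

F(2.5) = -3.625000, F(2.8) = 2.792000
u₂ = 2.800000 − 2.792000·(2.800000 − 2.500000) / (2.792000 − (-3.625000)) = 2.800000 − (0.837600)/(6.417000) = 2.669472
F(2.669472) = -0.176292
u₃ = 2.669472 − (-0.176292)·(2.669472 − 2.800000) / (-0.176292 − 2.792000) = 2.669472 − (0.023011)/(-2.968292) = 2.677224
F(2.677224) = -0.007754
u₄ = 2.677224 − (-0.007754)·(2.677224 − 2.669472) / (-0.007754 − (-0.176292)) = 2.677224 − (-0.000060)/(0.168538) = 2.677581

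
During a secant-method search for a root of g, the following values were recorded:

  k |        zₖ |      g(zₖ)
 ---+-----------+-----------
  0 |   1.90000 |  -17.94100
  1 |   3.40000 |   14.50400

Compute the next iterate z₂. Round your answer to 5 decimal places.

z₂ = 3.40000 − 14.50400·(3.40000 − 1.90000) / (14.50400 − (-17.94100))
   = 3.40000 − (21.7560000)/(32.4450000) = 2.7294498

2.72945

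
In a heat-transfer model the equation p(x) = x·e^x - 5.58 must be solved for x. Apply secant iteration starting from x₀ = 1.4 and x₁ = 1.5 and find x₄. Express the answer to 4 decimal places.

p(1.4) = 0.097280, p(1.5) = 1.142534
x₂ = 1.500000 − 1.142534·(1.500000 − 1.400000) / (1.142534 − 0.097280) = 1.500000 − (0.114253)/(1.045254) = 1.390693
p(1.390693) = 0.007296
x₃ = 1.390693 − 0.007296·(1.390693 − 1.500000) / (0.007296 − 1.142534) = 1.390693 − (-0.000798)/(-1.135237) = 1.389991
p(1.389991) = 0.000552
x₄ = 1.389991 − 0.000552·(1.389991 − 1.390693) / (0.000552 − 0.007296) = 1.389991 − (0.000000)/(-0.006744) = 1.389933

1.3899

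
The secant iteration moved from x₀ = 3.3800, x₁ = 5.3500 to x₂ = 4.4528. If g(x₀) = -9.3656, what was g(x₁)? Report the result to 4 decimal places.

The secant line through (3.3800, -9.3656) and (5.3500, g(x₁)) crosses zero at x₂ = 4.4528.
So (3.3800, -9.3656), (5.3500, g(x₁)), (4.4528, 0) are collinear:
g(x₁) = -9.3656 · (5.3500 − 4.4528) / (3.3800 − 4.4528) = -9.3656 · (0.897200)/(-1.072800) = 7.832603

7.8326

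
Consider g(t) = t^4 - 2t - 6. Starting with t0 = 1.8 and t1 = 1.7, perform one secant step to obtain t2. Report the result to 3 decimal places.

1.754

g(1.8) = 0.89760, g(1.7) = -1.04790
t2 = 1.70000 − (-1.04790)·(1.70000 − 1.80000) / (-1.04790 − 0.89760) = 1.70000 − (0.10479)/(-1.94550) = 1.75386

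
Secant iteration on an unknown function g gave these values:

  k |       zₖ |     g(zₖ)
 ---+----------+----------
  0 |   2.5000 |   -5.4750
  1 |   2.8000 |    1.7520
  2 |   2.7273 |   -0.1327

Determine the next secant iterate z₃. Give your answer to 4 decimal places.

z₃ = 2.7273 − (-0.1327)·(2.7273 − 2.8000) / (-0.1327 − 1.7520)
   = 2.7273 − (0.009647)/(-1.884700) = 2.732419

2.7324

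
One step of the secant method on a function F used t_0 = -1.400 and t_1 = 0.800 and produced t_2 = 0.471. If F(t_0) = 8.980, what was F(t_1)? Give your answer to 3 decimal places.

The secant line through (-1.400, 8.980) and (0.800, F(t_1)) crosses zero at t_2 = 0.471.
So (-1.400, 8.980), (0.800, F(t_1)), (0.471, 0) are collinear:
F(t_1) = 8.980 · (0.800 − 0.471) / (-1.400 − 0.471) = 8.980 · (0.32900)/(-1.87100) = -1.57906

-1.579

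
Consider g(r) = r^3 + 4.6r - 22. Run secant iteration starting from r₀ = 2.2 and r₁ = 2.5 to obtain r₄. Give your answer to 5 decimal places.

g(2.2) = -1.2320000, g(2.5) = 5.1250000
r₂ = 2.5000000 − 5.1250000·(2.5000000 − 2.2000000) / (5.1250000 − (-1.2320000)) = 2.5000000 − (1.5375000)/(6.3570000) = 2.2581406
g(2.2581406) = -0.0978444
r₃ = 2.2581406 − (-0.0978444)·(2.2581406 − 2.5000000) / (-0.0978444 − 5.1250000) = 2.2581406 − (0.0236646)/(-5.2228444) = 2.2626716
g(2.2626716) = -0.0075497
r₄ = 2.2626716 − (-0.0075497)·(2.2626716 − 2.2581406) / (-0.0075497 − (-0.0978444)) = 2.2626716 − (-0.0000342)/(0.0902947) = 2.2630504

2.26305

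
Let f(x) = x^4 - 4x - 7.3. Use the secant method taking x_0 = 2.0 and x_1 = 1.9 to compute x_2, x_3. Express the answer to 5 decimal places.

1.97274, 1.97456

f(2.0) = 0.7000000, f(1.9) = -1.8679000
x_2 = 1.9000000 − (-1.8679000)·(1.9000000 − 2.0000000) / (-1.8679000 − 0.7000000) = 1.9000000 − (0.1867900)/(-2.5679000) = 1.9727404
f(1.9727404) = -0.0455970
x_3 = 1.9727404 − (-0.0455970)·(1.9727404 − 1.9000000) / (-0.0455970 − (-1.8679000)) = 1.9727404 − (-0.0033167)/(1.8223030) = 1.9745605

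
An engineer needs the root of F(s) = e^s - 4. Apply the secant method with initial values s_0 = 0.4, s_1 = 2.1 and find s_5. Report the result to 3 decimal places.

1.385

F(0.4) = -2.50818, F(2.1) = 4.16617
s_2 = 2.10000 − 4.16617·(2.10000 − 0.40000) / (4.16617 − (-2.50818)) = 2.10000 − (7.08249)/(6.67435) = 1.03885
F(1.03885) = -1.17404
s_3 = 1.03885 − (-1.17404)·(1.03885 − 2.10000) / (-1.17404 − 4.16617) = 1.03885 − (1.24583)/(-5.34021) = 1.27214
F(1.27214) = -0.43151
s_4 = 1.27214 − (-0.43151)·(1.27214 − 1.03885) / (-0.43151 − (-1.17404)) = 1.27214 − (-0.10067)/(0.74252) = 1.40772
F(1.40772) = 0.08662
s_5 = 1.40772 − 0.08662·(1.40772 − 1.27214) / (0.08662 − (-0.43151)) = 1.40772 − (0.01174)/(0.51813) = 1.38505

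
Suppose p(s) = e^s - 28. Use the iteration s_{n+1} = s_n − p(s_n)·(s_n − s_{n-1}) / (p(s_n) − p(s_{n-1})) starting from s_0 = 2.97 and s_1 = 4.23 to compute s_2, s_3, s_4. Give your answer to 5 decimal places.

3.18778, 3.27600, 3.33640

p(2.97) = -8.5080804, p(4.23) = 40.7172322
s_2 = 4.2300000 − 40.7172322·(4.2300000 − 2.9700000) / (40.7172322 − (-8.5080804)) = 4.2300000 − (51.3037125)/(49.2253126) = 3.1877778
p(3.1877778) = -3.7654859
s_3 = 3.1877778 − (-3.7654859)·(3.1877778 − 4.2300000) / (-3.7654859 − 40.7172322) = 3.1877778 − (3.9244729)/(-44.4827180) = 3.2760025
p(3.2760025) = -1.5302523
s_4 = 3.2760025 − (-1.5302523)·(3.2760025 − 3.1877778) / (-1.5302523 − (-3.7654859)) = 3.2760025 − (-0.1350060)/(2.2352336) = 3.3364015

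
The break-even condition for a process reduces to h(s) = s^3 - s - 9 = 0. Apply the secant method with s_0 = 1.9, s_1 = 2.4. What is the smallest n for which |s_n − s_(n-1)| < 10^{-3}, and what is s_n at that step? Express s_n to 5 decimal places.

h(1.9) = -4.0410000, h(2.4) = 2.4240000
s_2 = 2.4000000 − 2.4240000·(0.5000000)/(6.4650000) = 2.2125290;  |Δ| = 0.1874710
h(2.2125290) = -0.3815699
s_3 = 2.2125290 − (-0.3815699)·(-0.1874710)/(-2.8055699) = 2.2380259;  |Δ| = 0.0254969
h(2.2380259) = -0.0282917
s_4 = 2.2380259 − (-0.0282917)·(0.0254969)/(0.3532782) = 2.2400678;  |Δ| = 0.0020419
h(2.2400678) = 0.0003762
s_5 = 2.2400678 − 0.0003762·(0.0020419)/(0.0286679) = 2.2400410;  |Δ| = 0.0000268
|s_5 − s_4| = 0.0000268 < 10^{-3}

n = 5, s_n = 2.24004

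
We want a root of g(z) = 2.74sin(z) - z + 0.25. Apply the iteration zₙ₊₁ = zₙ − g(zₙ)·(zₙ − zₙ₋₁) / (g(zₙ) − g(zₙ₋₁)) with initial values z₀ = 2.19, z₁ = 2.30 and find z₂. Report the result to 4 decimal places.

g(2.19) = 0.291294, g(2.30) = -0.006768
z₂ = 2.300000 − (-0.006768)·(2.300000 − 2.190000) / (-0.006768 − 0.291294) = 2.300000 − (-0.000744)/(-0.298062) = 2.297502

2.2975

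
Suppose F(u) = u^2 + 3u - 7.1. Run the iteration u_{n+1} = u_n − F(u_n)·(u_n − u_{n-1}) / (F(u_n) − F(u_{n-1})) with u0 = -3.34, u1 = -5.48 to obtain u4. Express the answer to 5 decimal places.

-4.55863

F(-3.34) = -5.9644000, F(-5.48) = 6.4904000
u2 = -5.4800000 − 6.4904000·(-5.4800000 − (-3.3400000)) / (6.4904000 − (-5.9644000)) = -5.4800000 − (-13.8894560)/(12.4548000) = -4.3648110
F(-4.3648110) = -1.1428580
u3 = -4.3648110 − (-1.1428580)·(-4.3648110 − (-5.4800000)) / (-1.1428580 − 6.4904000) = -4.3648110 − (-1.2745026)/(-7.6332580) = -4.5317781
F(-4.5317781) = -0.1583218
u4 = -4.5317781 − (-0.1583218)·(-4.5317781 − (-4.3648110)) / (-0.1583218 − (-1.1428580)) = -4.5317781 − (0.0264345)/(0.9845361) = -4.5586278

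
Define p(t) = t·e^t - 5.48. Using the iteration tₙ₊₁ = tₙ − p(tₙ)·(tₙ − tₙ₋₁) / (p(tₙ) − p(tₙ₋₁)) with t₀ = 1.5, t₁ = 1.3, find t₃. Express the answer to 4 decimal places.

1.3798

p(1.5) = 1.242534, p(1.3) = -0.709914
t₂ = 1.300000 − (-0.709914)·(1.300000 − 1.500000) / (-0.709914 − 1.242534) = 1.300000 − (0.141983)/(-1.952448) = 1.372720
p(1.372720) = -0.063147
t₃ = 1.372720 − (-0.063147)·(1.372720 − 1.300000) / (-0.063147 − (-0.709914)) = 1.372720 − (-0.004592)/(0.646767) = 1.379821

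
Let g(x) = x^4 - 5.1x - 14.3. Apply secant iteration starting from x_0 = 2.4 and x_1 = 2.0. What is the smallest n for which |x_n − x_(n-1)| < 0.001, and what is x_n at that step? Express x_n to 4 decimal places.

g(2.4) = 6.637600, g(2.0) = -8.500000
x_2 = 2.000000 − (-8.500000)·(-0.400000)/(-15.137600) = 2.224606;  |Δ| = 0.224606
g(2.224606) = -1.154147
x_3 = 2.224606 − (-1.154147)·(0.224606)/(7.345853) = 2.259895;  |Δ| = 0.035289
g(2.259895) = 0.257282
x_4 = 2.259895 − 0.257282·(0.035289)/(1.411429) = 2.253463;  |Δ| = 0.006433
g(2.253463) = -0.005618
x_5 = 2.253463 − (-0.005618)·(-0.006433)/(-0.262900) = 2.253600;  |Δ| = 0.000137
|x_5 − x_4| = 0.000137 < 0.001

n = 5, x_n = 2.2536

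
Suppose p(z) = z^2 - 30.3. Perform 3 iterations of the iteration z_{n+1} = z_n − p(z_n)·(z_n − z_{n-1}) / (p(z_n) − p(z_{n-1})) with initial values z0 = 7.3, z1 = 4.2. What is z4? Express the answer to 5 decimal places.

5.50402

p(7.3) = 22.9900000, p(4.2) = -12.6600000
z2 = 4.2000000 − (-12.6600000)·(4.2000000 − 7.3000000) / (-12.6600000 − 22.9900000) = 4.2000000 − (39.2460000)/(-35.6500000) = 5.3008696
p(5.3008696) = -2.2007819
z3 = 5.3008696 − (-2.2007819)·(5.3008696 − 4.2000000) / (-2.2007819 − (-12.6600000)) = 5.3008696 − (-2.4227738)/(10.4592181) = 5.5325096
p(5.5325096) = 0.3086626
z4 = 5.5325096 − 0.3086626·(5.5325096 − 5.3008696) / (0.3086626 − (-2.2007819)) = 5.5325096 − (0.0714986)/(2.5094444) = 5.5040178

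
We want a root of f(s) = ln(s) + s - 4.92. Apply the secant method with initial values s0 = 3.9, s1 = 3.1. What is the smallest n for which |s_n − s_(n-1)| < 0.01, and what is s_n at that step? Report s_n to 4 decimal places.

n = 3, s_n = 3.6307

f(3.9) = 0.340977, f(3.1) = -0.688598
s2 = 3.100000 − (-0.688598)·(-0.800000)/(-1.029574) = 3.635054;  |Δ| = 0.535054
f(3.635054) = 0.005678
s3 = 3.635054 − 0.005678·(0.535054)/(0.694276) = 3.630678;  |Δ| = 0.004376
|s3 − s2| = 0.004376 < 0.01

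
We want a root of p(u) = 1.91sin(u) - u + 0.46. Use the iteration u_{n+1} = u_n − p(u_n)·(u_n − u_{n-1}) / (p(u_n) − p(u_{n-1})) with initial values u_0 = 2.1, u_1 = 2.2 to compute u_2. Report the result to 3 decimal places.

2.104

p(2.1) = 0.00873, p(2.2) = -0.19577
u_2 = 2.20000 − (-0.19577)·(2.20000 − 2.10000) / (-0.19577 − 0.00873) = 2.20000 − (-0.01958)/(-0.20450) = 2.10427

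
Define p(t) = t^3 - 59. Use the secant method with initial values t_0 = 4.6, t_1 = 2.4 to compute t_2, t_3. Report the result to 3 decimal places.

3.590, 4.057

p(4.6) = 38.33600, p(2.4) = -45.17600
t_2 = 2.40000 − (-45.17600)·(2.40000 − 4.60000) / (-45.17600 − 38.33600) = 2.40000 − (99.38720)/(-83.51200) = 3.59009
p(3.59009) = -12.72805
t_3 = 3.59009 − (-12.72805)·(3.59009 − 2.40000) / (-12.72805 − (-45.17600)) = 3.59009 − (-15.14759)/(32.44795) = 4.05692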